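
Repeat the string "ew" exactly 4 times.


Input string: 'ew'
Operation: repeat 4 times
Concatenation: 'ew' + 'ew' + 'ew' + 'ew'
Result: ewewewew


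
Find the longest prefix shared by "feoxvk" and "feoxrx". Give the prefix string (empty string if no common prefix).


String 1: 'feoxvk'
String 2: 'feoxrx'
Compare position by position:
pos 0: 'f' vs 'f' match
pos 1: 'e' vs 'e' match
pos 2: 'o' vs 'o' match
pos 3: 'x' vs 'x' match
pos 4: 'v' vs 'r' differ -> stop
Longest common prefix: "feox" (length 4)


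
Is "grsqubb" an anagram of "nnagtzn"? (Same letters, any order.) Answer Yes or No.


String 1: 'nnagtzn' -> sorted: 'agnnntz'
String 2: 'grsqubb' -> sorted: 'bbgqrsu'
Compare sorted forms: 'agnnntz' != 'bbgqrsu'
Anagram: No


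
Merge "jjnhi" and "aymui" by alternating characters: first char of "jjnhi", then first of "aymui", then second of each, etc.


String 1: 'jjnhi'
String 2: 'aymui'
Operation: alternate characters
Pairs: 'j'+'a', 'j'+'y', 'n'+'m', 'h'+'u', 'i'+'i'
Result: jajynmhuii


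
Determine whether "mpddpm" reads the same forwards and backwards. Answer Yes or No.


Input string: 'mpddpm'
Reversed: 'mpddpm'
Compare pairs: s[0]='m' vs s[5]='m' (match), s[1]='p' vs s[4]='p' (match), s[2]='d' vs s[3]='d' (match)
Palindrome: Yes


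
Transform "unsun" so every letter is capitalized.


Input string: 'unsun'
Operation: convert each letter to uppercase
Mapping: 'u'->'U', 'n'->'N', 's'->'S', 'u'->'U', 'n'->'N'
Result: UNSUN


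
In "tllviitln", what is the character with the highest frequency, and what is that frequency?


Input: 'tllviitln'
Operation: tally each character
Counts: 'i':2, 'l':3, 'n':1, 't':2, 'v':1
Maximum: 'l' appears 3 times


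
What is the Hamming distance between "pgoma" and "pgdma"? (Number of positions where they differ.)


String 1: 'pgoma'
String 2: 'pgdma'
Compare each position: pos 0: 'p'=='p', pos 1: 'g'=='g', pos 2: 'o'!='d', pos 3: 'm'=='m', pos 4: 'a'=='a'
Differing positions: 1
Hamming distance: 1


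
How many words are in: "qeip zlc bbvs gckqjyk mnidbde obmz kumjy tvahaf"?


Input string: 'qeip zlc bbvs gckqjyk mnidbde obmz kumjy tvahaf'
Operation: split by spaces
Words found: 'qeip', 'zlc', 'bbvs', 'gckqjyk', 'mnidbde', 'obmz', 'kumjy', 'tvahaf'
Word count: 8


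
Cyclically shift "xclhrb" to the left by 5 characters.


Input: 'xclhrb', shift = 5
Operation: split at index 5 and swap parts
Front part s[0:5] = 'xclhr'
Back part s[5:] = 'b'
Rotated = back + front = 'b' + 'xclhr'
Result: bxclhr


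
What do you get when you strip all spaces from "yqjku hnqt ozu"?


Input string: 'yqjku hnqt ozu'
Operation: remove all spaces
Words: 'yqjku', 'hnqt', 'ozu'
Join without spaces: yqjkuhnqtozu


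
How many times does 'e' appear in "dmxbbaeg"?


Input string: 'dmxbbaeg'
Target character: 'e'
Scan each position: s[6]='e'
Matches found at indices: 6
Total: 1


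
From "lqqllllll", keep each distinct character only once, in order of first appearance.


Input: 'lqqllllll'
Operation: keep first occurrence of each character
Scan: s[0]='l' new -> keep; s[1]='q' new -> keep; s[2]='q' seen -> skip; s[3]='l' seen -> skip; s[4]='l' seen -> skip; s[5]='l' seen -> skip; s[6]='l' seen -> skip; s[7]='l' seen -> skip; s[8]='l' seen -> skip
Result: lq


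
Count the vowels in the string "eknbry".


Input string: 'eknbry'
Operation: count vowels (a, e, i, o, u)
Scan: s[0]='e' (vowel), s[1]='k', s[2]='n', s[3]='b', s[4]='r', s[5]='y'
Vowels found: 1
Result: 1


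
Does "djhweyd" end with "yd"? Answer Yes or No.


Input string: 'djhweyd'
Suffix to check: 'yd'
Last 2 characters of input: 'yd'
Match: True
Result: Yes


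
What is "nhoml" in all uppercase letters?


Input string: 'nhoml'
Operation: convert each letter to uppercase
Mapping: 'n'->'N', 'h'->'H', 'o'->'O', 'm'->'M', 'l'->'L'
Result: NHOML


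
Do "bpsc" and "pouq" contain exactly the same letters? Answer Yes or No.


String 1: 'bpsc' -> sorted: 'bcps'
String 2: 'pouq' -> sorted: 'opqu'
Compare sorted forms: 'bcps' != 'opqu'
Anagram: No


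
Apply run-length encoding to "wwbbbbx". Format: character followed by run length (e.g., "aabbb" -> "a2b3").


Input: 'wwbbbbx'
Operation: identify consecutive runs
Runs: 'ww' -> w2, 'bbbb' -> b4, 'x' -> x1
Encoded: w2b4x1


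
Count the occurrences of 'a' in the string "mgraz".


Input string: 'mgraz'
Target character: 'a'
Scan each position: s[3]='a'
Matches found at indices: 3
Total: 1


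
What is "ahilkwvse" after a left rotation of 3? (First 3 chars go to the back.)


Input: 'ahilkwvse', shift = 3
Operation: split at index 3 and swap parts
Front part s[0:3] = 'ahi'
Back part s[3:] = 'lkwvse'
Rotated = back + front = 'lkwvse' + 'ahi'
Result: lkwvseahi


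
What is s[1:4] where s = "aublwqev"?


Input string: 'aublwqev'
Operation: slice [1:4]
Extract characters: s[1]='u', s[2]='b', s[3]='l'
Result: ubl


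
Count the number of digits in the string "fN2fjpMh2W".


Input string: 'fN2fjpMh2W'
Operation: count digit characters (0-9)
Scan: 'f', 'N', '2'(digit), 'f', 'j', 'p', 'M', 'h', '2'(digit), 'W'
Digits found: 2
Result: 2


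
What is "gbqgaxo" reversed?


Input string: 'gbqgaxo'
Operation: reverse character order
Original order: 'g' -> 'b' -> 'q' -> 'g' -> 'a' -> 'x' -> 'o'
Reversed order: 'o' -> 'x' -> 'a' -> 'g' -> 'q' -> 'b' -> 'g'
Result: oxagqbg


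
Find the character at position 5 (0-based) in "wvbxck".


Input string: 'wvbxck'
Operation: get character at index 5
Index mapping: s[0]='w', s[1]='v', s[2]='b', s[3]='x', s[4]='c', s[5]='k'
Result: 'k'


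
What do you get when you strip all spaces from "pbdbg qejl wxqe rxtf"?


Input string: 'pbdbg qejl wxqe rxtf'
Operation: remove all spaces
Words: 'pbdbg', 'qejl', 'wxqe', 'rxtf'
Join without spaces: pbdbgqejlwxqerxtf


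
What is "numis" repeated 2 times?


Input string: 'numis'
Operation: repeat 2 times
Concatenation: 'numis' + 'numis'
Result: numisnumis


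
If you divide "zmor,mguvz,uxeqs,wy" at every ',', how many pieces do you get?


Input string: 'zmor,mguvz,uxeqs,wy'
Delimiter: ','
Split result: 'zmor', 'mguvz', 'uxeqs', 'wy'
Number of parts: 4


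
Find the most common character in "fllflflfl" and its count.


Input: 'fllflflfl'
Operation: tally each character
Counts: 'f':4, 'l':5
Maximum: 'l' appears 5 times


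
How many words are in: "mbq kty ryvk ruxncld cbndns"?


Input string: 'mbq kty ryvk ruxncld cbndns'
Operation: split by spaces
Words found: 'mbq', 'kty', 'ryvk', 'ruxncld', 'cbndns'
Word count: 5


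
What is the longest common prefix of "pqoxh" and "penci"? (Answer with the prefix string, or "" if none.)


String 1: 'pqoxh'
String 2: 'penci'
Compare position by position:
pos 0: 'p' vs 'p' match
pos 1: 'q' vs 'e' differ -> stop
Longest common prefix: "p" (length 1)


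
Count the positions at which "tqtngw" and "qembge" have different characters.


String 1: 'tqtngw'
String 2: 'qembge'
Compare each position: pos 0: 't'!='q', pos 1: 'q'!='e', pos 2: 't'!='m', pos 3: 'n'!='b', pos 4: 'g'=='g', pos 5: 'w'!='e'
Differing positions: 5
Hamming distance: 5


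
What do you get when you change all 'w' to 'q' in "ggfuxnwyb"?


Input string: 'ggfuxnwyb'
Operation: replace 'w' with 'q'
Positions of 'w': 6
After replacement: ggfuxnqyb


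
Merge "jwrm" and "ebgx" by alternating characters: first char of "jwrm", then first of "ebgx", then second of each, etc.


String 1: 'jwrm'
String 2: 'ebgx'
Operation: alternate characters
Pairs: 'j'+'e', 'w'+'b', 'r'+'g', 'm'+'x'
Result: jewbrgmx


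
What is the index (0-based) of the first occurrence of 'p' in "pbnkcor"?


Input string: 'pbnkcor'
Target: 'p'
Scanning left to right: s[0]='p'
First match at index: 0


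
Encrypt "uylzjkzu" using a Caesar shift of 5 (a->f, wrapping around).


Input: 'uylzjkzu', shift = 5
Operation: for each letter, (position + 5) mod 26
Mapping: 'u'(20+5=25)->'z', 'y'(24+5=29, 29 mod 26=3)->'d', 'l'(11+5=16)->'q', 'z'(25+5=30, 30 mod 26=4)->'e', 'j'(9+5=14)->'o', 'k'(10+5=15)->'p', 'z'(25+5=30, 30 mod 26=4)->'e', 'u'(20+5=25)->'z'
Result: zdqeopez


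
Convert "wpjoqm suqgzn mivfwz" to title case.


Input string: 'wpjoqm suqgzn mivfwz'
Operation: capitalize first letter of each word
Word transformations: 'wpjoqm'->'Wpjoqm', 'suqgzn'->'Suqgzn', 'mivfwz'->'Mivfwz'
Result: Wpjoqm Suqgzn Mivfwz


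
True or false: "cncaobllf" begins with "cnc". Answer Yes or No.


Input string: 'cncaobllf'
Prefix to check: 'cnc'
First 3 characters of input: 'cnc'
Match: True
Result: Yes


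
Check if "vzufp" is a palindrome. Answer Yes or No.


Input string: 'vzufp'
Reversed: 'pfuzv'
Compare pairs: s[0]='v' vs s[4]='p' (mismatch), s[1]='z' vs s[3]='f' (mismatch)
Palindrome: No


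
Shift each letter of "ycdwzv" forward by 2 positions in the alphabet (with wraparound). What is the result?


Input: 'ycdwzv', shift = 2
Operation: for each letter, (position + 2) mod 26
Mapping: 'y'(24+2=26, 26 mod 26=0)->'a', 'c'(2+2=4)->'e', 'd'(3+2=5)->'f', 'w'(22+2=24)->'y', 'z'(25+2=27, 27 mod 26=1)->'b', 'v'(21+2=23)->'x'
Result: aefybx


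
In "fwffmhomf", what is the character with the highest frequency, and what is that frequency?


Input: 'fwffmhomf'
Operation: tally each character
Counts: 'f':4, 'h':1, 'm':2, 'o':1, 'w':1
Maximum: 'f' appears 4 times


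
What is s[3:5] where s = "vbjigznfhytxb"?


Input string: 'vbjigznfhytxb'
Operation: slice [3:5]
Extract characters: s[3]='i', s[4]='g'
Result: ig


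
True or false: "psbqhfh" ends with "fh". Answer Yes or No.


Input string: 'psbqhfh'
Suffix to check: 'fh'
Last 2 characters of input: 'fh'
Match: True
Result: Yes


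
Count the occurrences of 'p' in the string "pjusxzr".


Input string: 'pjusxzr'
Target character: 'p'
Scan each position: s[0]='p'
Matches found at indices: 0
Total: 1


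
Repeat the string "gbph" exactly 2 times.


Input string: 'gbph'
Operation: repeat 2 times
Concatenation: 'gbph' + 'gbph'
Result: gbphgbph


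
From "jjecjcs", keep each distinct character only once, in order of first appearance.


Input: 'jjecjcs'
Operation: keep first occurrence of each character
Scan: s[0]='j' new -> keep; s[1]='j' seen -> skip; s[2]='e' new -> keep; s[3]='c' new -> keep; s[4]='j' seen -> skip; s[5]='c' seen -> skip; s[6]='s' new -> keep
Result: jecs


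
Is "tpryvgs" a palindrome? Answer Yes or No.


Input string: 'tpryvgs'
Reversed: 'sgvyrpt'
Compare pairs: s[0]='t' vs s[6]='s' (mismatch), s[1]='p' vs s[5]='g' (mismatch), s[2]='r' vs s[4]='v' (mismatch)
Palindrome: No


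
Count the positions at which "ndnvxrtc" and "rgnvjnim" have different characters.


String 1: 'ndnvxrtc'
String 2: 'rgnvjnim'
Compare each position: pos 0: 'n'!='r', pos 1: 'd'!='g', pos 2: 'n'=='n', pos 3: 'v'=='v', pos 4: 'x'!='j', pos 5: 'r'!='n', pos 6: 't'!='i', pos 7: 'c'!='m'
Differing positions: 6
Hamming distance: 6


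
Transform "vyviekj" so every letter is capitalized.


Input string: 'vyviekj'
Operation: convert each letter to uppercase
Mapping: 'v'->'V', 'y'->'Y', 'v'->'V', 'i'->'I', 'e'->'E', 'k'->'K', 'j'->'J'
Result: VYVIEKJ


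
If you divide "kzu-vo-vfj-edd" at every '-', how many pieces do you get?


Input string: 'kzu-vo-vfj-edd'
Delimiter: '-'
Split result: 'kzu', 'vo', 'vfj', 'edd'
Number of parts: 4


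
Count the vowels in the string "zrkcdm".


Input string: 'zrkcdm'
Operation: count vowels (a, e, i, o, u)
Scan: s[0]='z', s[1]='r', s[2]='k', s[3]='c', s[4]='d', s[5]='m'
Vowels found: 0
Result: 0


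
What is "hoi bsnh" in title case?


Input string: 'hoi bsnh'
Operation: capitalize first letter of each word
Word transformations: 'hoi'->'Hoi', 'bsnh'->'Bsnh'
Result: Hoi Bsnh


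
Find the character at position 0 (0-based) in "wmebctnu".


Input string: 'wmebctnu'
Operation: get character at index 0
Index mapping: s[0]='w'
Result: 'w'


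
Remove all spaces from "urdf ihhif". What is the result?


Input string: 'urdf ihhif'
Operation: remove all spaces
Words: 'urdf', 'ihhif'
Join without spaces: urdfihhif


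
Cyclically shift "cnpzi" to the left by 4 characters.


Input: 'cnpzi', shift = 4
Operation: split at index 4 and swap parts
Front part s[0:4] = 'cnpz'
Back part s[4:] = 'i'
Rotated = back + front = 'i' + 'cnpz'
Result: icnpz


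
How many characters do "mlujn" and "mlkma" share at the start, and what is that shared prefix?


String 1: 'mlujn'
String 2: 'mlkma'
Compare position by position:
pos 0: 'm' vs 'm' match
pos 1: 'l' vs 'l' match
pos 2: 'u' vs 'k' differ -> stop
Longest common prefix: "ml" (length 2)


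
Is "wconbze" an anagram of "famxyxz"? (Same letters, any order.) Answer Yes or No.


String 1: 'famxyxz' -> sorted: 'afmxxyz'
String 2: 'wconbze' -> sorted: 'bcenowz'
Compare sorted forms: 'afmxxyz' != 'bcenowz'
Anagram: No


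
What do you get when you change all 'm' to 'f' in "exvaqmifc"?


Input string: 'exvaqmifc'
Operation: replace 'm' with 'f'
Positions of 'm': 5
After replacement: exvaqfifc


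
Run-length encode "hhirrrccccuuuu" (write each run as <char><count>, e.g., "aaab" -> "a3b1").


Input: 'hhirrrccccuuuu'
Operation: identify consecutive runs
Runs: 'hh' -> h2, 'i' -> i1, 'rrr' -> r3, 'cccc' -> c4, 'uuuu' -> u4
Encoded: h2i1r3c4u4


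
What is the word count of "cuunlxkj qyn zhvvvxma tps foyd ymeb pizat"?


Input string: 'cuunlxkj qyn zhvvvxma tps foyd ymeb pizat'
Operation: split by spaces
Words found: 'cuunlxkj', 'qyn', 'zhvvvxma', 'tps', 'foyd', 'ymeb', 'pizat'
Word count: 7


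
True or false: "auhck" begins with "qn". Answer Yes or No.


Input string: 'auhck'
Prefix to check: 'qn'
First 2 characters of input: 'au'
Match: False
Result: No


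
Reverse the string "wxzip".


Input string: 'wxzip'
Operation: reverse character order
Original order: 'w' -> 'x' -> 'z' -> 'i' -> 'p'
Reversed order: 'p' -> 'i' -> 'z' -> 'x' -> 'w'
Result: pizxw


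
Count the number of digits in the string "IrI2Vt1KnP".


Input string: 'IrI2Vt1KnP'
Operation: count digit characters (0-9)
Scan: 'I', 'r', 'I', '2'(digit), 'V', 't', '1'(digit), 'K', 'n', 'P'
Digits found: 2
Result: 2


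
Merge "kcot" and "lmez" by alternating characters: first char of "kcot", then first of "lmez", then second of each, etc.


String 1: 'kcot'
String 2: 'lmez'
Operation: alternate characters
Pairs: 'k'+'l', 'c'+'m', 'o'+'e', 't'+'z'
Result: klcmoetz


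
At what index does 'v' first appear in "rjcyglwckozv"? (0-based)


Input string: 'rjcyglwckozv'
Target: 'v'
Scanning left to right: s[0]='r', s[1]='j', s[2]='c', s[3]='y', s[4]='g', s[5]='l', s[6]='w', s[7]='c', s[8]='k', s[9]='o', s[10]='z', s[11]='v'
First match at index: 11


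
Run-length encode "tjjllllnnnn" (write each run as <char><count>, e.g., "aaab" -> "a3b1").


Input: 'tjjllllnnnn'
Operation: identify consecutive runs
Runs: 't' -> t1, 'jj' -> j2, 'llll' -> l4, 'nnnn' -> n4
Encoded: t1j2l4n4


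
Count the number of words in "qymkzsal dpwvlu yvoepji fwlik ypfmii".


Input string: 'qymkzsal dpwvlu yvoepji fwlik ypfmii'
Operation: split by spaces
Words found: 'qymkzsal', 'dpwvlu', 'yvoepji', 'fwlik', 'ypfmii'
Word count: 5


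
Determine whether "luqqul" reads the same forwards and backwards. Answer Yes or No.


Input string: 'luqqul'
Reversed: 'luqqul'
Compare pairs: s[0]='l' vs s[5]='l' (match), s[1]='u' vs s[4]='u' (match), s[2]='q' vs s[3]='q' (match)
Palindrome: Yes


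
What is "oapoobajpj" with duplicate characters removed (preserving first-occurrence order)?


Input: 'oapoobajpj'
Operation: keep first occurrence of each character
Scan: s[0]='o' new -> keep; s[1]='a' new -> keep; s[2]='p' new -> keep; s[3]='o' seen -> skip; s[4]='o' seen -> skip; s[5]='b' new -> keep; s[6]='a' seen -> skip; s[7]='j' new -> keep; s[8]='p' seen -> skip; s[9]='j' seen -> skip
Result: oapbj


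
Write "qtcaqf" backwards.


Input string: 'qtcaqf'
Operation: reverse character order
Original order: 'q' -> 't' -> 'c' -> 'a' -> 'q' -> 'f'
Reversed order: 'f' -> 'q' -> 'a' -> 'c' -> 't' -> 'q'
Result: fqactq


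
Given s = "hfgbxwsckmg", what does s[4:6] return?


Input string: 'hfgbxwsckmg'
Operation: slice [4:6]
Extract characters: s[4]='x', s[5]='w'
Result: xw


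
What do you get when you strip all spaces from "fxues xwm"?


Input string: 'fxues xwm'
Operation: remove all spaces
Words: 'fxues', 'xwm'
Join without spaces: fxuesxwm


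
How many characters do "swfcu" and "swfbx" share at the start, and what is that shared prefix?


String 1: 'swfcu'
String 2: 'swfbx'
Compare position by position:
pos 0: 's' vs 's' match
pos 1: 'w' vs 'w' match
pos 2: 'f' vs 'f' match
pos 3: 'c' vs 'b' differ -> stop
Longest common prefix: "swf" (length 3)


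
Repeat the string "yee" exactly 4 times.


Input string: 'yee'
Operation: repeat 4 times
Concatenation: 'yee' + 'yee' + 'yee' + 'yee'
Result: yeeyeeyeeyee


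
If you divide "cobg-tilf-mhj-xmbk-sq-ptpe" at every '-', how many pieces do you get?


Input string: 'cobg-tilf-mhj-xmbk-sq-ptpe'
Delimiter: '-'
Split result: 'cobg', 'tilf', 'mhj', 'xmbk', 'sq', 'ptpe'
Number of parts: 6


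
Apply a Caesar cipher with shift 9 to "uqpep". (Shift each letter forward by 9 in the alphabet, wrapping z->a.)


Input: 'uqpep', shift = 9
Operation: for each letter, (position + 9) mod 26
Mapping: 'u'(20+9=29, 29 mod 26=3)->'d', 'q'(16+9=25)->'z', 'p'(15+9=24)->'y', 'e'(4+9=13)->'n', 'p'(15+9=24)->'y'
Result: dzyny


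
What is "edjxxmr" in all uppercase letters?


Input string: 'edjxxmr'
Operation: convert each letter to uppercase
Mapping: 'e'->'E', 'd'->'D', 'j'->'J', 'x'->'X', 'x'->'X', 'm'->'M', 'r'->'R'
Result: EDJXXMR


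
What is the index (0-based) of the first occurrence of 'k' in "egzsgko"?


Input string: 'egzsgko'
Target: 'k'
Scanning left to right: s[0]='e', s[1]='g', s[2]='z', s[3]='s', s[4]='g', s[5]='k'
First match at index: 5


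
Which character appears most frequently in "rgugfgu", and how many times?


Input: 'rgugfgu'
Operation: tally each character
Counts: 'f':1, 'g':3, 'r':1, 'u':2
Maximum: 'g' appears 3 times


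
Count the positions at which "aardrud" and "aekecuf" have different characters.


String 1: 'aardrud'
String 2: 'aekecuf'
Compare each position: pos 0: 'a'=='a', pos 1: 'a'!='e', pos 2: 'r'!='k', pos 3: 'd'!='e', pos 4: 'r'!='c', pos 5: 'u'=='u', pos 6: 'd'!='f'
Differing positions: 5
Hamming distance: 5


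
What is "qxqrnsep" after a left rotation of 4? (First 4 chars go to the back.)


Input: 'qxqrnsep', shift = 4
Operation: split at index 4 and swap parts
Front part s[0:4] = 'qxqr'
Back part s[4:] = 'nsep'
Rotated = back + front = 'nsep' + 'qxqr'
Result: nsepqxqr


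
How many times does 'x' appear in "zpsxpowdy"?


Input string: 'zpsxpowdy'
Target character: 'x'
Scan each position: s[3]='x'
Matches found at indices: 3
Total: 1


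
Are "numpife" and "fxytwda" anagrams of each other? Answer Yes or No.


String 1: 'numpife' -> sorted: 'efimnpu'
String 2: 'fxytwda' -> sorted: 'adftwxy'
Compare sorted forms: 'efimnpu' != 'adftwxy'
Anagram: No


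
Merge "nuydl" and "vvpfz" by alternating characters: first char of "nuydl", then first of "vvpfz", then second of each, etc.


String 1: 'nuydl'
String 2: 'vvpfz'
Operation: alternate characters
Pairs: 'n'+'v', 'u'+'v', 'y'+'p', 'd'+'f', 'l'+'z'
Result: nvuvypdflz


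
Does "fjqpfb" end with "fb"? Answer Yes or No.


Input string: 'fjqpfb'
Suffix to check: 'fb'
Last 2 characters of input: 'fb'
Match: True
Result: Yes


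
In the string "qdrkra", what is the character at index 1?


Input string: 'qdrkra'
Operation: get character at index 1
Index mapping: s[0]='q', s[1]='d'
Result: 'd'


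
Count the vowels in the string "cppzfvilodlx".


Input string: 'cppzfvilodlx'
Operation: count vowels (a, e, i, o, u)
Scan: s[0]='c', s[1]='p', s[2]='p', s[3]='z', s[4]='f', s[5]='v', s[6]='i' (vowel), s[7]='l', s[8]='o' (vowel), s[9]='d', s[10]='l', s[11]='x'
Vowels found: 2
Result: 2


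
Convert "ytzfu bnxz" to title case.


Input string: 'ytzfu bnxz'
Operation: capitalize first letter of each word
Word transformations: 'ytzfu'->'Ytzfu', 'bnxz'->'Bnxz'
Result: Ytzfu Bnxz


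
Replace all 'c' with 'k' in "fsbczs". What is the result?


Input string: 'fsbczs'
Operation: replace 'c' with 'k'
Positions of 'c': 3
After replacement: fsbkzs


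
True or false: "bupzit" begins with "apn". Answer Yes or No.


Input string: 'bupzit'
Prefix to check: 'apn'
First 3 characters of input: 'bup'
Match: False
Result: No


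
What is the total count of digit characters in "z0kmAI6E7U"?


Input string: 'z0kmAI6E7U'
Operation: count digit characters (0-9)
Scan: 'z', '0'(digit), 'k', 'm', 'A', 'I', '6'(digit), 'E', '7'(digit), 'U'
Digits found: 3
Result: 3


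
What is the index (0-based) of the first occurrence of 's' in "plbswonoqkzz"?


Input string: 'plbswonoqkzz'
Target: 's'
Scanning left to right: s[0]='p', s[1]='l', s[2]='b', s[3]='s'
First match at index: 3


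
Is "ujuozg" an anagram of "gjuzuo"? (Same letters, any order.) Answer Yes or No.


String 1: 'gjuzuo' -> sorted: 'gjouuz'
String 2: 'ujuozg' -> sorted: 'gjouuz'
Compare sorted forms: 'gjouuz' == 'gjouuz'
Anagram: Yes


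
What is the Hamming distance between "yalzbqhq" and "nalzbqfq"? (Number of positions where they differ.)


String 1: 'yalzbqhq'
String 2: 'nalzbqfq'
Compare each position: pos 0: 'y'!='n', pos 1: 'a'=='a', pos 2: 'l'=='l', pos 3: 'z'=='z', pos 4: 'b'=='b', pos 5: 'q'=='q', pos 6: 'h'!='f', pos 7: 'q'=='q'
Differing positions: 2
Hamming distance: 2


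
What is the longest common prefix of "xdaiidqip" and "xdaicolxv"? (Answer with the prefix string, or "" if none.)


String 1: 'xdaiidqip'
String 2: 'xdaicolxv'
Compare position by position:
pos 0: 'x' vs 'x' match
pos 1: 'd' vs 'd' match
pos 2: 'a' vs 'a' match
pos 3: 'i' vs 'i' match
pos 4: 'i' vs 'c' differ -> stop
Longest common prefix: "xdai" (length 4)


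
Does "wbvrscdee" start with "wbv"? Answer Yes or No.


Input string: 'wbvrscdee'
Prefix to check: 'wbv'
First 3 characters of input: 'wbv'
Match: True
Result: Yes


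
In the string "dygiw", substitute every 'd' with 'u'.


Input string: 'dygiw'
Operation: replace 'd' with 'u'
Positions of 'd': 0
After replacement: uygiw


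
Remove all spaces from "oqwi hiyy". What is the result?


Input string: 'oqwi hiyy'
Operation: remove all spaces
Words: 'oqwi', 'hiyy'
Join without spaces: oqwihiyy


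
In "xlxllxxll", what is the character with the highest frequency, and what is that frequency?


Input: 'xlxllxxll'
Operation: tally each character
Counts: 'l':5, 'x':4
Maximum: 'l' appears 5 times


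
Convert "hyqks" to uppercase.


Input string: 'hyqks'
Operation: convert each letter to uppercase
Mapping: 'h'->'H', 'y'->'Y', 'q'->'Q', 'k'->'K', 's'->'S'
Result: HYQKS


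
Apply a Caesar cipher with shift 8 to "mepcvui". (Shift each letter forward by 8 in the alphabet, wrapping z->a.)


Input: 'mepcvui', shift = 8
Operation: for each letter, (position + 8) mod 26
Mapping: 'm'(12+8=20)->'u', 'e'(4+8=12)->'m', 'p'(15+8=23)->'x', 'c'(2+8=10)->'k', 'v'(21+8=29, 29 mod 26=3)->'d', 'u'(20+8=28, 28 mod 26=2)->'c', 'i'(8+8=16)->'q'
Result: umxkdcq


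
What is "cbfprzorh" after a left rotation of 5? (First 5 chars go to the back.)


Input: 'cbfprzorh', shift = 5
Operation: split at index 5 and swap parts
Front part s[0:5] = 'cbfpr'
Back part s[5:] = 'zorh'
Rotated = back + front = 'zorh' + 'cbfpr'
Result: zorhcbfpr


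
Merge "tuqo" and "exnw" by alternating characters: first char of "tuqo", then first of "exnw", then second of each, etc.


String 1: 'tuqo'
String 2: 'exnw'
Operation: alternate characters
Pairs: 't'+'e', 'u'+'x', 'q'+'n', 'o'+'w'
Result: teuxqnow


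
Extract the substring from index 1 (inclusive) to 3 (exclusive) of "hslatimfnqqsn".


Input string: 'hslatimfnqqsn'
Operation: slice [1:3]
Extract characters: s[1]='s', s[2]='l'
Result: sl


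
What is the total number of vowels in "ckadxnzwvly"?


Input string: 'ckadxnzwvly'
Operation: count vowels (a, e, i, o, u)
Scan: s[0]='c', s[1]='k', s[2]='a' (vowel), s[3]='d', s[4]='x', s[5]='n', s[6]='z', s[7]='w', s[8]='v', s[9]='l', s[10]='y'
Vowels found: 1
Result: 1


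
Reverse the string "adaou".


Input string: 'adaou'
Operation: reverse character order
Original order: 'a' -> 'd' -> 'a' -> 'o' -> 'u'
Reversed order: 'u' -> 'o' -> 'a' -> 'd' -> 'a'
Result: uoada


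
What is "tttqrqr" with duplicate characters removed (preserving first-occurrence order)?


Input: 'tttqrqr'
Operation: keep first occurrence of each character
Scan: s[0]='t' new -> keep; s[1]='t' seen -> skip; s[2]='t' seen -> skip; s[3]='q' new -> keep; s[4]='r' new -> keep; s[5]='q' seen -> skip; s[6]='r' seen -> skip
Result: tqr


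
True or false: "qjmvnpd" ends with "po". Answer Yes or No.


Input string: 'qjmvnpd'
Suffix to check: 'po'
Last 2 characters of input: 'pd'
Match: False
Result: No


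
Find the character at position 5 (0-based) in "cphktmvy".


Input string: 'cphktmvy'
Operation: get character at index 5
Index mapping: s[0]='c', s[1]='p', s[2]='h', s[3]='k', s[4]='t', s[5]='m'
Result: 'm'


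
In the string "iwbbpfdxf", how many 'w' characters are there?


Input string: 'iwbbpfdxf'
Target character: 'w'
Scan each position: s[1]='w'
Matches found at indices: 1
Total: 1


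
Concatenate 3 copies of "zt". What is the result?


Input string: 'zt'
Operation: repeat 3 times
Concatenation: 'zt' + 'zt' + 'zt'
Result: ztztzt


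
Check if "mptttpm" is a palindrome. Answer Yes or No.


Input string: 'mptttpm'
Reversed: 'mptttpm'
Compare pairs: s[0]='m' vs s[6]='m' (match), s[1]='p' vs s[5]='p' (match), s[2]='t' vs s[4]='t' (match)
Palindrome: Yes


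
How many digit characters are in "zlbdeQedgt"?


Input string: 'zlbdeQedgt'
Operation: count digit characters (0-9)
Scan: 'z', 'l', 'b', 'd', 'e', 'Q', 'e', 'd', 'g', 't'
Digits found: 0
Result: 0


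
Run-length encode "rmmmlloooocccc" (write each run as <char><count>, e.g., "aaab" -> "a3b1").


Input: 'rmmmlloooocccc'
Operation: identify consecutive runs
Runs: 'r' -> r1, 'mmm' -> m3, 'll' -> l2, 'oooo' -> o4, 'cccc' -> c4
Encoded: r1m3l2o4c4


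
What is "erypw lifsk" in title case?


Input string: 'erypw lifsk'
Operation: capitalize first letter of each word
Word transformations: 'erypw'->'Erypw', 'lifsk'->'Lifsk'
Result: Erypw Lifsk


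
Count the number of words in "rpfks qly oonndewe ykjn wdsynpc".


Input string: 'rpfks qly oonndewe ykjn wdsynpc'
Operation: split by spaces
Words found: 'rpfks', 'qly', 'oonndewe', 'ykjn', 'wdsynpc'
Word count: 5


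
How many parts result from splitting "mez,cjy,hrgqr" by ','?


Input string: 'mez,cjy,hrgqr'
Delimiter: ','
Split result: 'mez', 'cjy', 'hrgqr'
Number of parts: 3


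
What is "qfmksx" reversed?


Input string: 'qfmksx'
Operation: reverse character order
Original order: 'q' -> 'f' -> 'm' -> 'k' -> 's' -> 'x'
Reversed order: 'x' -> 's' -> 'k' -> 'm' -> 'f' -> 'q'
Result: xskmfq


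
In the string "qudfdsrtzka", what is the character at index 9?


Input string: 'qudfdsrtzka'
Operation: get character at index 9
Index mapping: s[0]='q', s[1]='u', s[2]='d', s[3]='f', s[4]='d', s[5]='s', s[6]='r', s[7]='t', s[8]='z', s[9]='k'
Result: 'k'


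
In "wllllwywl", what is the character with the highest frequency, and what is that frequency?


Input: 'wllllwywl'
Operation: tally each character
Counts: 'l':5, 'w':3, 'y':1
Maximum: 'l' appears 5 times


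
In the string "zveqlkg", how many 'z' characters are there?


Input string: 'zveqlkg'
Target character: 'z'
Scan each position: s[0]='z'
Matches found at indices: 0
Total: 1


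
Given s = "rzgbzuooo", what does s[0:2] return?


Input string: 'rzgbzuooo'
Operation: slice [0:2]
Extract characters: s[0]='r', s[1]='z'
Result: rz


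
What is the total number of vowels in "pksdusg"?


Input string: 'pksdusg'
Operation: count vowels (a, e, i, o, u)
Scan: s[0]='p', s[1]='k', s[2]='s', s[3]='d', s[4]='u' (vowel), s[5]='s', s[6]='g'
Vowels found: 1
Result: 1


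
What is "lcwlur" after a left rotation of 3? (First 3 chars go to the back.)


Input: 'lcwlur', shift = 3
Operation: split at index 3 and swap parts
Front part s[0:3] = 'lcw'
Back part s[3:] = 'lur'
Rotated = back + front = 'lur' + 'lcw'
Result: lurlcw


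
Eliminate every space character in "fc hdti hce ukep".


Input string: 'fc hdti hce ukep'
Operation: remove all spaces
Words: 'fc', 'hdti', 'hce', 'ukep'
Join without spaces: fchdtihceukep


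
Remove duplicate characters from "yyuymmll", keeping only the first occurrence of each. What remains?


Input: 'yyuymmll'
Operation: keep first occurrence of each character
Scan: s[0]='y' new -> keep; s[1]='y' seen -> skip; s[2]='u' new -> keep; s[3]='y' seen -> skip; s[4]='m' new -> keep; s[5]='m' seen -> skip; s[6]='l' new -> keep; s[7]='l' seen -> skip
Result: yuml


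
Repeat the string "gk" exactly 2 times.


Input string: 'gk'
Operation: repeat 2 times
Concatenation: 'gk' + 'gk'
Result: gkgk


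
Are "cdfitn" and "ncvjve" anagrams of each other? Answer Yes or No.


String 1: 'cdfitn' -> sorted: 'cdfint'
String 2: 'ncvjve' -> sorted: 'cejnvv'
Compare sorted forms: 'cdfint' != 'cejnvv'
Anagram: No


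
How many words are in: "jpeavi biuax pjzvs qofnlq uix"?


Input string: 'jpeavi biuax pjzvs qofnlq uix'
Operation: split by spaces
Words found: 'jpeavi', 'biuax', 'pjzvs', 'qofnlq', 'uix'
Word count: 5


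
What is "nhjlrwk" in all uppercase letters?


Input string: 'nhjlrwk'
Operation: convert each letter to uppercase
Mapping: 'n'->'N', 'h'->'H', 'j'->'J', 'l'->'L', 'r'->'R', 'w'->'W', 'k'->'K'
Result: NHJLRWK


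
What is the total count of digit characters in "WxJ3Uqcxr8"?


Input string: 'WxJ3Uqcxr8'
Operation: count digit characters (0-9)
Scan: 'W', 'x', 'J', '3'(digit), 'U', 'q', 'c', 'x', 'r', '8'(digit)
Digits found: 2
Result: 2


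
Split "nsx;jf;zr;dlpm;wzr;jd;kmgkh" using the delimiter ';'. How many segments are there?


Input string: 'nsx;jf;zr;dlpm;wzr;jd;kmgkh'
Delimiter: ';'
Split result: 'nsx', 'jf', 'zr', 'dlpm', 'wzr', 'jd', 'kmgkh'
Number of parts: 7


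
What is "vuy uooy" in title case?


Input string: 'vuy uooy'
Operation: capitalize first letter of each word
Word transformations: 'vuy'->'Vuy', 'uooy'->'Uooy'
Result: Vuy Uooy


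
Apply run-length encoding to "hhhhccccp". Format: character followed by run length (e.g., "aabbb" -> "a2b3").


Input: 'hhhhccccp'
Operation: identify consecutive runs
Runs: 'hhhh' -> h4, 'cccc' -> c4, 'p' -> p1
Encoded: h4c4p1


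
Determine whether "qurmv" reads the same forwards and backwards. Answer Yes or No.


Input string: 'qurmv'
Reversed: 'vmruq'
Compare pairs: s[0]='q' vs s[4]='v' (mismatch), s[1]='u' vs s[3]='m' (mismatch)
Palindrome: No


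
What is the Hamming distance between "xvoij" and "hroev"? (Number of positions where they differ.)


String 1: 'xvoij'
String 2: 'hroev'
Compare each position: pos 0: 'x'!='h', pos 1: 'v'!='r', pos 2: 'o'=='o', pos 3: 'i'!='e', pos 4: 'j'!='v'
Differing positions: 4
Hamming distance: 4


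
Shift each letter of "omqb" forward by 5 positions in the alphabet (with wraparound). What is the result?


Input: 'omqb', shift = 5
Operation: for each letter, (position + 5) mod 26
Mapping: 'o'(14+5=19)->'t', 'm'(12+5=17)->'r', 'q'(16+5=21)->'v', 'b'(1+5=6)->'g'
Result: trvg


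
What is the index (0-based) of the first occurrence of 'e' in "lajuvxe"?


Input string: 'lajuvxe'
Target: 'e'
Scanning left to right: s[0]='l', s[1]='a', s[2]='j', s[3]='u', s[4]='v', s[5]='x', s[6]='e'
First match at index: 6


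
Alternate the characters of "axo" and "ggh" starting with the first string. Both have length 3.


String 1: 'axo'
String 2: 'ggh'
Operation: alternate characters
Pairs: 'a'+'g', 'x'+'g', 'o'+'h'
Result: agxgoh


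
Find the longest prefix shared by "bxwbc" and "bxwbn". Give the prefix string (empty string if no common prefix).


String 1: 'bxwbc'
String 2: 'bxwbn'
Compare position by position:
pos 0: 'b' vs 'b' match
pos 1: 'x' vs 'x' match
pos 2: 'w' vs 'w' match
pos 3: 'b' vs 'b' match
pos 4: 'c' vs 'n' differ -> stop
Longest common prefix: "bxwb" (length 4)


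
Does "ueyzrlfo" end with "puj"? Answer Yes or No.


Input string: 'ueyzrlfo'
Suffix to check: 'puj'
Last 3 characters of input: 'lfo'
Match: False
Result: No


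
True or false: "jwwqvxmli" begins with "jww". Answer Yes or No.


Input string: 'jwwqvxmli'
Prefix to check: 'jww'
First 3 characters of input: 'jww'
Match: True
Result: Yes


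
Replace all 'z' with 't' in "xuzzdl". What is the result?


Input string: 'xuzzdl'
Operation: replace 'z' with 't'
Positions of 'z': 2, 3
After replacement: xuttdl


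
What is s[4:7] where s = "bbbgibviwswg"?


Input string: 'bbbgibviwswg'
Operation: slice [4:7]
Extract characters: s[4]='i', s[5]='b', s[6]='v'
Result: ibv


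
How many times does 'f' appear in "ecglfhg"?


Input string: 'ecglfhg'
Target character: 'f'
Scan each position: s[4]='f'
Matches found at indices: 4
Total: 1


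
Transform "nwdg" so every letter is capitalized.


Input string: 'nwdg'
Operation: convert each letter to uppercase
Mapping: 'n'->'N', 'w'->'W', 'd'->'D', 'g'->'G'
Result: NWDG


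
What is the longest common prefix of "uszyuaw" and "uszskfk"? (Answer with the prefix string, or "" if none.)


String 1: 'uszyuaw'
String 2: 'uszskfk'
Compare position by position:
pos 0: 'u' vs 'u' match
pos 1: 's' vs 's' match
pos 2: 'z' vs 'z' match
pos 3: 'y' vs 's' differ -> stop
Longest common prefix: "usz" (length 3)


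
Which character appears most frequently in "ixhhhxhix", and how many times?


Input: 'ixhhhxhix'
Operation: tally each character
Counts: 'h':4, 'i':2, 'x':3
Maximum: 'h' appears 4 times


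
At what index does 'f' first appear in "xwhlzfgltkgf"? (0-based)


Input string: 'xwhlzfgltkgf'
Target: 'f'
Scanning left to right: s[0]='x', s[1]='w', s[2]='h', s[3]='l', s[4]='z', s[5]='f'
First match at index: 5


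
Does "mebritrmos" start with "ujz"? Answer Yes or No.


Input string: 'mebritrmos'
Prefix to check: 'ujz'
First 3 characters of input: 'meb'
Match: False
Result: No


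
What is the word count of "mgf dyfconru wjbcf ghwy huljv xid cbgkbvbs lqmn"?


Input string: 'mgf dyfconru wjbcf ghwy huljv xid cbgkbvbs lqmn'
Operation: split by spaces
Words found: 'mgf', 'dyfconru', 'wjbcf', 'ghwy', 'huljv', 'xid', 'cbgkbvbs', 'lqmn'
Word count: 8


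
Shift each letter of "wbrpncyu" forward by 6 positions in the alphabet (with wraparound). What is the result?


Input: 'wbrpncyu', shift = 6
Operation: for each letter, (position + 6) mod 26
Mapping: 'w'(22+6=28, 28 mod 26=2)->'c', 'b'(1+6=7)->'h', 'r'(17+6=23)->'x', 'p'(15+6=21)->'v', 'n'(13+6=19)->'t', 'c'(2+6=8)->'i', 'y'(24+6=30, 30 mod 26=4)->'e', 'u'(20+6=26, 26 mod 26=0)->'a'
Result: chxvtiea


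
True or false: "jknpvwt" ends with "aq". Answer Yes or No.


Input string: 'jknpvwt'
Suffix to check: 'aq'
Last 2 characters of input: 'wt'
Match: False
Result: No


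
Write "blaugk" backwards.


Input string: 'blaugk'
Operation: reverse character order
Original order: 'b' -> 'l' -> 'a' -> 'u' -> 'g' -> 'k'
Reversed order: 'k' -> 'g' -> 'u' -> 'a' -> 'l' -> 'b'
Result: kgualb


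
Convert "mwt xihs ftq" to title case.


Input string: 'mwt xihs ftq'
Operation: capitalize first letter of each word
Word transformations: 'mwt'->'Mwt', 'xihs'->'Xihs', 'ftq'->'Ftq'
Result: Mwt Xihs Ftq


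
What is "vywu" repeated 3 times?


Input string: 'vywu'
Operation: repeat 3 times
Concatenation: 'vywu' + 'vywu' + 'vywu'
Result: vywuvywuvywu


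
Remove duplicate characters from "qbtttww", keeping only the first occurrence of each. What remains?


Input: 'qbtttww'
Operation: keep first occurrence of each character
Scan: s[0]='q' new -> keep; s[1]='b' new -> keep; s[2]='t' new -> keep; s[3]='t' seen -> skip; s[4]='t' seen -> skip; s[5]='w' new -> keep; s[6]='w' seen -> skip
Result: qbtw


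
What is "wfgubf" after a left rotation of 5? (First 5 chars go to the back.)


Input: 'wfgubf', shift = 5
Operation: split at index 5 and swap parts
Front part s[0:5] = 'wfgub'
Back part s[5:] = 'f'
Rotated = back + front = 'f' + 'wfgub'
Result: fwfgub


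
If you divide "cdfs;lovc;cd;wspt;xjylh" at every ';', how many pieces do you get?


Input string: 'cdfs;lovc;cd;wspt;xjylh'
Delimiter: ';'
Split result: 'cdfs', 'lovc', 'cd', 'wspt', 'xjylh'
Number of parts: 5


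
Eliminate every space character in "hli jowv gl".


Input string: 'hli jowv gl'
Operation: remove all spaces
Words: 'hli', 'jowv', 'gl'
Join without spaces: hlijowvgl


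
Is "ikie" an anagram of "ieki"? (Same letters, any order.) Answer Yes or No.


String 1: 'ieki' -> sorted: 'eiik'
String 2: 'ikie' -> sorted: 'eiik'
Compare sorted forms: 'eiik' == 'eiik'
Anagram: Yes


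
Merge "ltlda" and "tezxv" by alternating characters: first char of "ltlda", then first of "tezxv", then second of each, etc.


String 1: 'ltlda'
String 2: 'tezxv'
Operation: alternate characters
Pairs: 'l'+'t', 't'+'e', 'l'+'z', 'd'+'x', 'a'+'v'
Result: lttelzdxav


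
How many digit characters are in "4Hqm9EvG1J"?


Input string: '4Hqm9EvG1J'
Operation: count digit characters (0-9)
Scan: '4'(digit), 'H', 'q', 'm', '9'(digit), 'E', 'v', 'G', '1'(digit), 'J'
Digits found: 3
Result: 3


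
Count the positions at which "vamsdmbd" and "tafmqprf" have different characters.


String 1: 'vamsdmbd'
String 2: 'tafmqprf'
Compare each position: pos 0: 'v'!='t', pos 1: 'a'=='a', pos 2: 'm'!='f', pos 3: 's'!='m', pos 4: 'd'!='q', pos 5: 'm'!='p', pos 6: 'b'!='r', pos 7: 'd'!='f'
Differing positions: 7
Hamming distance: 7


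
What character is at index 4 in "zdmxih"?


Input string: 'zdmxih'
Operation: get character at index 4
Index mapping: s[0]='z', s[1]='d', s[2]='m', s[3]='x', s[4]='i'
Result: 'i'


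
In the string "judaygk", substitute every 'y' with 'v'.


Input string: 'judaygk'
Operation: replace 'y' with 'v'
Positions of 'y': 4
After replacement: judavgk


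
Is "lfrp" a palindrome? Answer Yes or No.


Input string: 'lfrp'
Reversed: 'prfl'
Compare pairs: s[0]='l' vs s[3]='p' (mismatch), s[1]='f' vs s[2]='r' (mismatch)
Palindrome: No


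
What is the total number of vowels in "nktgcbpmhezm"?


Input string: 'nktgcbpmhezm'
Operation: count vowels (a, e, i, o, u)
Scan: s[0]='n', s[1]='k', s[2]='t', s[3]='g', s[4]='c', s[5]='b', s[6]='p', s[7]='m', s[8]='h', s[9]='e' (vowel), s[10]='z', s[11]='m'
Vowels found: 1
Result: 1


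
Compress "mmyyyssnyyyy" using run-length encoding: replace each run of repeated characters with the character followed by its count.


Input: 'mmyyyssnyyyy'
Operation: identify consecutive runs
Runs: 'mm' -> m2, 'yyy' -> y3, 'ss' -> s2, 'n' -> n1, 'yyyy' -> y4
Encoded: m2y3s2n1y4


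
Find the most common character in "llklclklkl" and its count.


Input: 'llklclklkl'
Operation: tally each character
Counts: 'c':1, 'k':3, 'l':6
Maximum: 'l' appears 6 times


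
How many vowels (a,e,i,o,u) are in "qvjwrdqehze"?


Input string: 'qvjwrdqehze'
Operation: count vowels (a, e, i, o, u)
Scan: s[0]='q', s[1]='v', s[2]='j', s[3]='w', s[4]='r', s[5]='d', s[6]='q', s[7]='e' (vowel), s[8]='h', s[9]='z', s[10]='e' (vowel)
Vowels found: 2
Result: 2


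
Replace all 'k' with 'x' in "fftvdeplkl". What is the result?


Input string: 'fftvdeplkl'
Operation: replace 'k' with 'x'
Positions of 'k': 8
After replacement: fftvdeplxl


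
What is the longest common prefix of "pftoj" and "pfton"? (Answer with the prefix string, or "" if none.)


String 1: 'pftoj'
String 2: 'pfton'
Compare position by position:
pos 0: 'p' vs 'p' match
pos 1: 'f' vs 'f' match
pos 2: 't' vs 't' match
pos 3: 'o' vs 'o' match
pos 4: 'j' vs 'n' differ -> stop
Longest common prefix: "pfto" (length 4)
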